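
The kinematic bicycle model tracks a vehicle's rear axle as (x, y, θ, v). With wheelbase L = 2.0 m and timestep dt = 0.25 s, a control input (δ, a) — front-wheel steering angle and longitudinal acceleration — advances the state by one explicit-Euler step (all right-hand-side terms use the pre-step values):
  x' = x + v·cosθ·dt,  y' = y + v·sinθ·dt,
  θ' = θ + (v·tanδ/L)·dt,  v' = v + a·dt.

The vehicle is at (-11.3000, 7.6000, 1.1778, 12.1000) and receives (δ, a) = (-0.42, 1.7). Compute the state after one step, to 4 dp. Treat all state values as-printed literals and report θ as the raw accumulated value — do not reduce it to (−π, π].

x' = -11.3000 + 12.1000·cos(1.1778)·0.25 = -10.1416
y' = 7.6000 + 12.1000·sin(1.1778)·0.25 = 10.3944
θ' = 1.1778 + (12.1000/2.0)·tan(-0.42)·0.25 = 0.5024
v' = 12.1000 + 1.7000·0.25 = 12.5250

(-10.1416, 10.3944, 0.5024, 12.5250)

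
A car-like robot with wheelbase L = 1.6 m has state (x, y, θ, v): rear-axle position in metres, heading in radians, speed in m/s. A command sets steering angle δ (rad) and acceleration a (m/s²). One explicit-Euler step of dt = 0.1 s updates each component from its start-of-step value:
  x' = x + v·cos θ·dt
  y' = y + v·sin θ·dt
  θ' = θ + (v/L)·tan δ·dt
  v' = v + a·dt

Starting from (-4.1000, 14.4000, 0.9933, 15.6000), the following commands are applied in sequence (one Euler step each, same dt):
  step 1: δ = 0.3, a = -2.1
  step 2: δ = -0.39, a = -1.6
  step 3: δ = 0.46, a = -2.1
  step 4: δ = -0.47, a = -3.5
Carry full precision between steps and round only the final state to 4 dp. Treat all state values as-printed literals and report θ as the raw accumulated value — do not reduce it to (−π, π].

after step 1 (δ=0.3, a=-2.1): (-3.248352, 15.707018, 1.294903, 15.390000)
after step 2 (δ=-0.39, a=-1.6): (-2.829118, 17.187816, 0.899519, 15.230000)
after step 3 (δ=0.46, a=-2.1): (-1.881833, 18.380368, 1.371125, 15.020000)
after step 4 (δ=-0.47, a=-3.5): (-1.583915, 19.852526, 0.894272, 14.670000)

(-1.5839, 19.8525, 0.8943, 14.6700)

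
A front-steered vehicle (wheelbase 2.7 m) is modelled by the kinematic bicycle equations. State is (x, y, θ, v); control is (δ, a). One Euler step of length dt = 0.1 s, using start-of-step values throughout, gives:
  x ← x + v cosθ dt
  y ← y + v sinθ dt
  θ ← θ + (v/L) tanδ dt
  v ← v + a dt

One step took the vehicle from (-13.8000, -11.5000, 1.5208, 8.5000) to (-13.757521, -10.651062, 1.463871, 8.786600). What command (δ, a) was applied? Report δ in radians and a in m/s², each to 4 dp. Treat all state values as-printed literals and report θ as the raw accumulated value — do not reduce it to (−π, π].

δ = -0.1789, a = 2.8660

a = (v'−v)/dt = (0.286600)/0.1 = 2.8660
Δθ = θ'−θ = -0.056929;  (v·dt/L) = 8.5000·0.1/2.7 = 0.314815
tan δ = Δθ·L/(v·dt) = -0.180833  →  δ = -0.1789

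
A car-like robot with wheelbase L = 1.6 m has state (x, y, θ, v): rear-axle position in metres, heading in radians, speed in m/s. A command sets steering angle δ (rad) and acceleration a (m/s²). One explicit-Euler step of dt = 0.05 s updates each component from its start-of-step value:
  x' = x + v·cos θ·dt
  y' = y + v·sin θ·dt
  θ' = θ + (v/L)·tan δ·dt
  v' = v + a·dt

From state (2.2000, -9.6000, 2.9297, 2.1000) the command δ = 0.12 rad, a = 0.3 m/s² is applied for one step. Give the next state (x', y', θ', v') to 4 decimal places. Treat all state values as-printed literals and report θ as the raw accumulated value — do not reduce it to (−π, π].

(2.0973, -9.5779, 2.9376, 2.1150)

x' = 2.2000 + 2.1000·cos(2.9297)·0.05 = 2.0973
y' = -9.6000 + 2.1000·sin(2.9297)·0.05 = -9.5779
θ' = 2.9297 + (2.1000/1.6)·tan(0.12)·0.05 = 2.9376
v' = 2.1000 + 0.3000·0.05 = 2.1150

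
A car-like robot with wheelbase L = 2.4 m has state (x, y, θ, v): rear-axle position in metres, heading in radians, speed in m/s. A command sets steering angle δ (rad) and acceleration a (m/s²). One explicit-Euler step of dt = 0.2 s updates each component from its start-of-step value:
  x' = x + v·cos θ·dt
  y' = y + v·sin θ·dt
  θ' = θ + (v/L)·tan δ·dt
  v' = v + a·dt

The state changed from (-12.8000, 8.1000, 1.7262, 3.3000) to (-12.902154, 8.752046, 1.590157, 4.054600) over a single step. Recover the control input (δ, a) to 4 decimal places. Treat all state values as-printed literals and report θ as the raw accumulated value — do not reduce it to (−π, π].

δ = -0.4594, a = 3.7730

a = (v'−v)/dt = (0.754600)/0.2 = 3.7730
Δθ = θ'−θ = -0.136043;  (v·dt/L) = 3.3000·0.2/2.4 = 0.275000
tan δ = Δθ·L/(v·dt) = -0.494702  →  δ = -0.4594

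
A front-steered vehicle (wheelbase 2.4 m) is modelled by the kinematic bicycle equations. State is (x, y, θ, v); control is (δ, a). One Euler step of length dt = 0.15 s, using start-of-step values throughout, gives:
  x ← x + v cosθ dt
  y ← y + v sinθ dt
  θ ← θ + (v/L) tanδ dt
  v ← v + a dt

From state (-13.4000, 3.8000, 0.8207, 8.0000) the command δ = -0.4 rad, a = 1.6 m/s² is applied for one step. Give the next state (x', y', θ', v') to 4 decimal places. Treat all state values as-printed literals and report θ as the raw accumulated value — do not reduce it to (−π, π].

(-12.5819, 4.6779, 0.6093, 8.2400)

x' = -13.4000 + 8.0000·cos(0.8207)·0.15 = -12.5819
y' = 3.8000 + 8.0000·sin(0.8207)·0.15 = 4.6779
θ' = 0.8207 + (8.0000/2.4)·tan(-0.4)·0.15 = 0.6093
v' = 8.0000 + 1.6000·0.15 = 8.2400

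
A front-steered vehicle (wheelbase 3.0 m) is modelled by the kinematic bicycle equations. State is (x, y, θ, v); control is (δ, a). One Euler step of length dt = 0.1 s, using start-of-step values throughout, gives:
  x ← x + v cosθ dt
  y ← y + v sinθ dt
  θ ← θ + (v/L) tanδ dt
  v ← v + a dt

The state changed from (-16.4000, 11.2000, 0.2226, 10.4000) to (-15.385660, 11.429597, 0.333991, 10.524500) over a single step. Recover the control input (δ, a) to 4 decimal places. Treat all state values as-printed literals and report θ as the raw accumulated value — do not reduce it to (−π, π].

δ = 0.3109, a = 1.2450

a = (v'−v)/dt = (0.124500)/0.1 = 1.2450
Δθ = θ'−θ = 0.111391;  (v·dt/L) = 10.4000·0.1/3.0 = 0.346667
tan δ = Δθ·L/(v·dt) = 0.321320  →  δ = 0.3109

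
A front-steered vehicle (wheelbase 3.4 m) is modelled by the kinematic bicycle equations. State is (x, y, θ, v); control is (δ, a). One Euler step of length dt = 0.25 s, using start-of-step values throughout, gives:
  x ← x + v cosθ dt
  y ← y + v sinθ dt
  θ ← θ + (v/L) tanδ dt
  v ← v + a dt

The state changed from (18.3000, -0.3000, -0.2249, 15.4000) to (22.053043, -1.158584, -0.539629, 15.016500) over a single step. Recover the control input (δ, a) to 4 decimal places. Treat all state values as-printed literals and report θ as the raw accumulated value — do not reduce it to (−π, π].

δ = -0.2711, a = -1.5340

a = (v'−v)/dt = (-0.383500)/0.25 = -1.5340
Δθ = θ'−θ = -0.314729;  (v·dt/L) = 15.4000·0.25/3.4 = 1.132353
tan δ = Δθ·L/(v·dt) = -0.277942  →  δ = -0.2711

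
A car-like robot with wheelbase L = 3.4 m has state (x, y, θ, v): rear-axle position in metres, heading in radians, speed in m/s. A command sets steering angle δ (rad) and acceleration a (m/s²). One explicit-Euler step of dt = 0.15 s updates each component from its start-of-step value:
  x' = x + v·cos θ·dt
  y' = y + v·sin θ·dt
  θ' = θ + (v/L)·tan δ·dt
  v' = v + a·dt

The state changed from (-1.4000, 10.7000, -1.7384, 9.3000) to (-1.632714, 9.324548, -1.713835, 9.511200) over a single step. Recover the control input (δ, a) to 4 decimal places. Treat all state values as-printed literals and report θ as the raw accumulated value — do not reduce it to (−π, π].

δ = 0.0598, a = 1.4080

a = (v'−v)/dt = (0.211200)/0.15 = 1.4080
Δθ = θ'−θ = 0.024565;  (v·dt/L) = 9.3000·0.15/3.4 = 0.410294
tan δ = Δθ·L/(v·dt) = 0.059872  →  δ = 0.0598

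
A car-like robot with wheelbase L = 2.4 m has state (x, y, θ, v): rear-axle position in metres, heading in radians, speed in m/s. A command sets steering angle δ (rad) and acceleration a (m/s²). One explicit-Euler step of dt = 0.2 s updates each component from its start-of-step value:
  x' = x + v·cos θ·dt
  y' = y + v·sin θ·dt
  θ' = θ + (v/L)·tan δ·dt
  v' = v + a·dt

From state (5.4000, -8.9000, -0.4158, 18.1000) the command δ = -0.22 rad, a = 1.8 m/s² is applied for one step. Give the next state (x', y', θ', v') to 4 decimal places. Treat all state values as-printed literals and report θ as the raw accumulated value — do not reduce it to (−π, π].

x' = 5.4000 + 18.1000·cos(-0.4158)·0.2 = 8.7116
y' = -8.9000 + 18.1000·sin(-0.4158)·0.2 = -10.3622
θ' = -0.4158 + (18.1000/2.4)·tan(-0.22)·0.2 = -0.7531
v' = 18.1000 + 1.8000·0.2 = 18.4600

(8.7116, -10.3622, -0.7531, 18.4600)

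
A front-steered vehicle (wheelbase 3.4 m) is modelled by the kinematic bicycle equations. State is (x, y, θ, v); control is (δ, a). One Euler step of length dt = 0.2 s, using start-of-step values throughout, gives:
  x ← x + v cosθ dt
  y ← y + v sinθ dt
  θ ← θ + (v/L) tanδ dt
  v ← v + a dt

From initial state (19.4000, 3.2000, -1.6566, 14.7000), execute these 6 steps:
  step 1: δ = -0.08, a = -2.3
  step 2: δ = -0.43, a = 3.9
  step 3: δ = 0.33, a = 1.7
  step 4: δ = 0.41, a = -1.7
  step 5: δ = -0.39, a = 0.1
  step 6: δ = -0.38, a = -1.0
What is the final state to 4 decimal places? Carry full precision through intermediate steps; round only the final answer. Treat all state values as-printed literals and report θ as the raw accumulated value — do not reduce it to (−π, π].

after step 1 (δ=-0.08, a=-2.3): (19.148047, 0.270816, -1.725924, 14.240000)
after step 2 (δ=-0.43, a=3.9): (18.708012, -2.542985, -2.110087, 15.020000)
after step 3 (δ=0.33, a=1.7): (17.165375, -5.120636, -1.807456, 15.360000)
after step 4 (δ=0.41, a=-1.7): (16.445124, -8.107009, -1.414754, 15.020000)
after step 5 (δ=-0.39, a=0.1): (16.911974, -11.074511, -1.777933, 15.040000)
after step 6 (δ=-0.38, a=-1.0): (16.293353, -14.018211, -2.131296, 14.840000)

(16.2934, -14.0182, -2.1313, 14.8400)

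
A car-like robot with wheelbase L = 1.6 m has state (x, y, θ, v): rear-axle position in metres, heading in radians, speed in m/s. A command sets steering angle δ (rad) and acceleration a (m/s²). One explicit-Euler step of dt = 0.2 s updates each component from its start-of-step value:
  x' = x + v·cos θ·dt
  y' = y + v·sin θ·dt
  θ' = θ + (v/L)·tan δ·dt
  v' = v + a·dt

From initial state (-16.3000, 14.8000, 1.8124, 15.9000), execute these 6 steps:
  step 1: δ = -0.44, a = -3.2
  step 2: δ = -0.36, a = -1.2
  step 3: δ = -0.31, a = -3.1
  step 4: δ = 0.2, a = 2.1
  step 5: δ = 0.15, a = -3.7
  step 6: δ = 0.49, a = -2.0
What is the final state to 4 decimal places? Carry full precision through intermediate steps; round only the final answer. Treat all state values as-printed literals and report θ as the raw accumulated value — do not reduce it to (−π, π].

after step 1 (δ=-0.44, a=-3.2): (-17.060847, 17.887639, 0.876724, 15.260000)
after step 2 (δ=-0.36, a=-1.2): (-15.108565, 20.233550, 0.158735, 15.020000)
after step 3 (δ=-0.31, a=-3.1): (-12.142332, 20.708391, -0.442680, 14.400000)
after step 4 (δ=0.2, a=2.1): (-9.539943, 19.474707, -0.077802, 14.820000)
after step 5 (δ=0.15, a=-3.7): (-6.584909, 19.244336, 0.202176, 14.080000)
after step 6 (δ=0.49, a=-2.0): (-3.826266, 19.809794, 1.140940, 13.680000)

(-3.8263, 19.8098, 1.1409, 13.6800)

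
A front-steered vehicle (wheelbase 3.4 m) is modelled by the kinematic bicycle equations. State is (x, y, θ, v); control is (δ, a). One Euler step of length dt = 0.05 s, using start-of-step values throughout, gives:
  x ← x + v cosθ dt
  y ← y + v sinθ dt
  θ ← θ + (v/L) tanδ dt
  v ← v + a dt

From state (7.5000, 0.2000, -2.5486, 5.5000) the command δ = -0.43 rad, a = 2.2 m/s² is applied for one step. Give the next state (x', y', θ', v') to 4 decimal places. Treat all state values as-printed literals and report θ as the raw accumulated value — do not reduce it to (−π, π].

x' = 7.5000 + 5.5000·cos(-2.5486)·0.05 = 7.2720
y' = 0.2000 + 5.5000·sin(-2.5486)·0.05 = 0.0463
θ' = -2.5486 + (5.5000/3.4)·tan(-0.43)·0.05 = -2.5857
v' = 5.5000 + 2.2000·0.05 = 5.6100

(7.2720, 0.0463, -2.5857, 5.6100)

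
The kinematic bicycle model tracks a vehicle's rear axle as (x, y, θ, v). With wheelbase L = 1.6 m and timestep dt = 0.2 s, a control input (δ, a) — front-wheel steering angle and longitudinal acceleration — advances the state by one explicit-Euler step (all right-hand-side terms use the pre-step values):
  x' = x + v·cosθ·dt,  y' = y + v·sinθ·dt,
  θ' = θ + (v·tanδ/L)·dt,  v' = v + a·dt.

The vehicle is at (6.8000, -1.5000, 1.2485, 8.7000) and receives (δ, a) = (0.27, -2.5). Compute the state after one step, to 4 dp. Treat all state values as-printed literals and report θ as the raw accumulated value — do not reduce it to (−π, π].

x' = 6.8000 + 8.7000·cos(1.2485)·0.2 = 7.3511
y' = -1.5000 + 8.7000·sin(1.2485)·0.2 = 0.1504
θ' = 1.2485 + (8.7000/1.6)·tan(0.27)·0.2 = 1.5495
v' = 8.7000 − 2.5000·0.2 = 8.2000

(7.3511, 0.1504, 1.5495, 8.2000)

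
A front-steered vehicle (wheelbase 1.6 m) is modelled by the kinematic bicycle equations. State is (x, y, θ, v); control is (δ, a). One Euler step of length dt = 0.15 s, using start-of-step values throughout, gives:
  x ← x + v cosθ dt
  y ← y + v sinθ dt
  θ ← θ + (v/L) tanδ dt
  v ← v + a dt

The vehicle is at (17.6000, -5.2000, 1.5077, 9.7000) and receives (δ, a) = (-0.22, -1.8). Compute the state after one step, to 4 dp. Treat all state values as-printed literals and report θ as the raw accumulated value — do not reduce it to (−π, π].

x' = 17.6000 + 9.7000·cos(1.5077)·0.15 = 17.6917
y' = -5.2000 + 9.7000·sin(1.5077)·0.15 = -3.7479
θ' = 1.5077 + (9.7000/1.6)·tan(-0.22)·0.15 = 1.3043
v' = 9.7000 − 1.8000·0.15 = 9.4300

(17.6917, -3.7479, 1.3043, 9.4300)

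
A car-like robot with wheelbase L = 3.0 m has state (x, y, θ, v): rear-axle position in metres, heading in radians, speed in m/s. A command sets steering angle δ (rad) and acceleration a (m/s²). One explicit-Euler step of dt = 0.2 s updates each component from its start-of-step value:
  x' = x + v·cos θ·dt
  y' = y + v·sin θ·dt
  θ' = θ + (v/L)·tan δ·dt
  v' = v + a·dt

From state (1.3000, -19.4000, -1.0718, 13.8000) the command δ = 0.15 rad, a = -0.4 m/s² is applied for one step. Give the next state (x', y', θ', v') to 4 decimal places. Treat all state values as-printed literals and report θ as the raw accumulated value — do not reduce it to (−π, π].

x' = 1.3000 + 13.8000·cos(-1.0718)·0.2 = 2.6208
y' = -19.4000 + 13.8000·sin(-1.0718)·0.2 = -21.8235
θ' = -1.0718 + (13.8000/3.0)·tan(0.15)·0.2 = -0.9328
v' = 13.8000 − 0.4000·0.2 = 13.7200

(2.6208, -21.8235, -0.9328, 13.7200)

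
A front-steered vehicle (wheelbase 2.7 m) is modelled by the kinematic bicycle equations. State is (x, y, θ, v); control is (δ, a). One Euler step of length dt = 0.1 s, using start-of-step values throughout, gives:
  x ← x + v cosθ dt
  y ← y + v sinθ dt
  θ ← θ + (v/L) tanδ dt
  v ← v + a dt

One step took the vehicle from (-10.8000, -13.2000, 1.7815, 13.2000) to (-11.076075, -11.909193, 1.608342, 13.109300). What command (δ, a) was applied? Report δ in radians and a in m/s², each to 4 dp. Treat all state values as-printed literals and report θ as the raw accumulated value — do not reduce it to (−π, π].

a = (v'−v)/dt = (-0.090700)/0.1 = -0.9070
Δθ = θ'−θ = -0.173158;  (v·dt/L) = 13.2000·0.1/2.7 = 0.488889
tan δ = Δθ·L/(v·dt) = -0.354187  →  δ = -0.3404

δ = -0.3404, a = -0.9070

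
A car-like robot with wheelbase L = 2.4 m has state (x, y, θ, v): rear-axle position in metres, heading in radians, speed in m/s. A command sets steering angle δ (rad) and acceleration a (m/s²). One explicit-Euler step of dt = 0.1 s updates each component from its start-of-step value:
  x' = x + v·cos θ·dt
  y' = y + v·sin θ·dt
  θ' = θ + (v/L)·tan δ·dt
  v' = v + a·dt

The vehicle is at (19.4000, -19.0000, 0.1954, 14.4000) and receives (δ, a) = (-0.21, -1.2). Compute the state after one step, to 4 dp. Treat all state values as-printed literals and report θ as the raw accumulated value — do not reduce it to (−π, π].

(20.8126, -18.7204, 0.0675, 14.2800)

x' = 19.4000 + 14.4000·cos(0.1954)·0.1 = 20.8126
y' = -19.0000 + 14.4000·sin(0.1954)·0.1 = -18.7204
θ' = 0.1954 + (14.4000/2.4)·tan(-0.21)·0.1 = 0.0675
v' = 14.4000 − 1.2000·0.1 = 14.2800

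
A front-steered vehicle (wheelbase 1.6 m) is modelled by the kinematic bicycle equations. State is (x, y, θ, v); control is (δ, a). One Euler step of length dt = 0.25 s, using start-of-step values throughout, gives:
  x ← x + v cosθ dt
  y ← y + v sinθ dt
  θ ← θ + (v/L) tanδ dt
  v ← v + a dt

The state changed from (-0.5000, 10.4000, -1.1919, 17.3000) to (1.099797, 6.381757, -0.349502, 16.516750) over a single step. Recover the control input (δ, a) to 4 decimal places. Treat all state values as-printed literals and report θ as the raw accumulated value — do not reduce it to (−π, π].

a = (v'−v)/dt = (-0.783250)/0.25 = -3.1330
Δθ = θ'−θ = 0.842398;  (v·dt/L) = 17.3000·0.25/1.6 = 2.703125
tan δ = Δθ·L/(v·dt) = 0.311639  →  δ = 0.3021

δ = 0.3021, a = -3.1330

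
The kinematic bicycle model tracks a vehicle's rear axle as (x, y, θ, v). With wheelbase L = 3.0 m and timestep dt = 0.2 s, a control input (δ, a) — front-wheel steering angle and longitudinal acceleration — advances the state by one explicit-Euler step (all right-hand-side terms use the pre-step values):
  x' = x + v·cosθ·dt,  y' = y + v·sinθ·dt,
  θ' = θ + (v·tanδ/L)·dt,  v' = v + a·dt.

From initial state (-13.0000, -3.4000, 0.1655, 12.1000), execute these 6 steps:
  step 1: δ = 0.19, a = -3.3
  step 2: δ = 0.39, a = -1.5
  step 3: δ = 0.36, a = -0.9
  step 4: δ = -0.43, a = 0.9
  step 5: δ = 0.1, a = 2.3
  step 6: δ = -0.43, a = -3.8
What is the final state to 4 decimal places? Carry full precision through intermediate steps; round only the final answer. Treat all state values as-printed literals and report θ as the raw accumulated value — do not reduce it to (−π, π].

(-1.5999, 3.4035, 0.2984, 10.8400)

after step 1 (δ=0.19, a=-3.3): (-10.613067, -3.001316, 0.320638, 11.440000)
after step 2 (δ=0.39, a=-1.5): (-8.441676, -2.280202, 0.634136, 11.140000)
after step 3 (δ=0.36, a=-0.9): (-6.646835, -0.960153, 0.913678, 10.960000)
after step 4 (δ=-0.43, a=0.9): (-5.307878, 0.775375, 0.578579, 11.140000)
after step 5 (δ=0.1, a=2.3): (-3.442505, 1.993722, 0.653094, 11.600000)
after step 6 (δ=-0.43, a=-3.8): (-1.599944, 3.403462, 0.298427, 10.840000)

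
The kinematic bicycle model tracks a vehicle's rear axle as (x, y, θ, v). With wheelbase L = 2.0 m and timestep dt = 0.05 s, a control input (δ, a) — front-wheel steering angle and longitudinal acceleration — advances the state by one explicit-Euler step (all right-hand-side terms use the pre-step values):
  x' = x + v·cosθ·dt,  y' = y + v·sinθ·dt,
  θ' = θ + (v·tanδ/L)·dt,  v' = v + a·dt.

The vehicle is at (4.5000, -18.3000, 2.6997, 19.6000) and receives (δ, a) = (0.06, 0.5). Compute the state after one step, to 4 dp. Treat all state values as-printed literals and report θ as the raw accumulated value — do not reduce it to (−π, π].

(3.6141, -17.8809, 2.7291, 19.6250)

x' = 4.5000 + 19.6000·cos(2.6997)·0.05 = 3.6141
y' = -18.3000 + 19.6000·sin(2.6997)·0.05 = -17.8809
θ' = 2.6997 + (19.6000/2.0)·tan(0.06)·0.05 = 2.7291
v' = 19.6000 + 0.5000·0.05 = 19.6250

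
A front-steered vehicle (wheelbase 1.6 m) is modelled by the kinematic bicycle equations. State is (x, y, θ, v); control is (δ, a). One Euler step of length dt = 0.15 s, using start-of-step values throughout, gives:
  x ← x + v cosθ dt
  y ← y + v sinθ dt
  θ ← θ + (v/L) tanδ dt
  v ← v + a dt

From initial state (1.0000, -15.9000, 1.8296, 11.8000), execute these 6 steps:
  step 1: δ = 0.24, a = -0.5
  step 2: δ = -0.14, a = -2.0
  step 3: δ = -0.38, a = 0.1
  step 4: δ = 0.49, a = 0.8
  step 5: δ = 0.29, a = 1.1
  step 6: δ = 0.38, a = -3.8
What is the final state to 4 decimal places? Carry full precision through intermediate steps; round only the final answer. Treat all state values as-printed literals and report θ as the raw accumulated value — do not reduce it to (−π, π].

after step 1 (δ=0.24, a=-0.5): (0.547014, -14.188947, 2.100318, 11.725000)
after step 2 (δ=-0.14, a=-2.0): (-0.341367, -12.671059, 1.945414, 11.425000)
after step 3 (δ=-0.38, a=0.1): (-0.968456, -11.076162, 1.517605, 11.440000)
after step 4 (δ=0.49, a=0.8): (-0.877224, -9.362589, 2.089664, 11.560000)
after step 5 (δ=0.29, a=1.1): (-1.737109, -7.856816, 2.413069, 11.725000)
after step 6 (δ=0.38, a=-3.8): (-3.049415, -6.685895, 2.852111, 11.155000)

(-3.0494, -6.6859, 2.8521, 11.1550)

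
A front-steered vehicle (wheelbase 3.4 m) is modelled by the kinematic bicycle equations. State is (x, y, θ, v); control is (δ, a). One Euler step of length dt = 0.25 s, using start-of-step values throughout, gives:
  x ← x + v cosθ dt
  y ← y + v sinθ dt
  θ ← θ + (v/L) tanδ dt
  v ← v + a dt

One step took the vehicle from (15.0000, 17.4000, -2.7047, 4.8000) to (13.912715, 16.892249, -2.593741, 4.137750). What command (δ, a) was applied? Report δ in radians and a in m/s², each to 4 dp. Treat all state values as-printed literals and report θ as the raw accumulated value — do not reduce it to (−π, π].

a = (v'−v)/dt = (-0.662250)/0.25 = -2.6490
Δθ = θ'−θ = 0.110959;  (v·dt/L) = 4.8000·0.25/3.4 = 0.352941
tan δ = Δθ·L/(v·dt) = 0.314384  →  δ = 0.3046

δ = 0.3046, a = -2.6490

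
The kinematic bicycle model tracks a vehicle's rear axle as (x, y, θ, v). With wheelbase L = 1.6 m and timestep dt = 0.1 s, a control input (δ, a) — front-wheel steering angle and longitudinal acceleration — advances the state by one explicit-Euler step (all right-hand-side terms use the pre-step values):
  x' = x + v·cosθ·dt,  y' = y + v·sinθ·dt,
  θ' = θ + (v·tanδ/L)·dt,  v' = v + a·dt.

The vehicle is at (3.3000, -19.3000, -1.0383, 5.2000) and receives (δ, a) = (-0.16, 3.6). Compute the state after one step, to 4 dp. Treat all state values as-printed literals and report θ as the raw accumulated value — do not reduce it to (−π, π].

(3.5640, -19.7480, -1.0907, 5.5600)

x' = 3.3000 + 5.2000·cos(-1.0383)·0.1 = 3.5640
y' = -19.3000 + 5.2000·sin(-1.0383)·0.1 = -19.7480
θ' = -1.0383 + (5.2000/1.6)·tan(-0.16)·0.1 = -1.0907
v' = 5.2000 + 3.6000·0.1 = 5.5600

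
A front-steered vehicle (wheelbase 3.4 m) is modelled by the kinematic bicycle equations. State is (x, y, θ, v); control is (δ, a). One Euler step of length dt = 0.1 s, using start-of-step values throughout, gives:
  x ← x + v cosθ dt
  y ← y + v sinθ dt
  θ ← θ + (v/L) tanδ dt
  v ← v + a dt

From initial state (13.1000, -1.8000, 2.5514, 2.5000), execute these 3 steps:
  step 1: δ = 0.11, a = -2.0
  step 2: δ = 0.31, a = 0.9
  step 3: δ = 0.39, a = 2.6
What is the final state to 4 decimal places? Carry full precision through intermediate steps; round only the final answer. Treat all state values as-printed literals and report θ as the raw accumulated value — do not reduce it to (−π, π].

(12.4977, -1.4074, 2.6101, 2.6500)

after step 1 (δ=0.11, a=-2.0): (12.892292, -1.660870, 2.559521, 2.300000)
after step 2 (δ=0.31, a=0.9): (12.700167, -1.534426, 2.581190, 2.390000)
after step 3 (δ=0.39, a=2.6): (12.497724, -1.407391, 2.610085, 2.650000)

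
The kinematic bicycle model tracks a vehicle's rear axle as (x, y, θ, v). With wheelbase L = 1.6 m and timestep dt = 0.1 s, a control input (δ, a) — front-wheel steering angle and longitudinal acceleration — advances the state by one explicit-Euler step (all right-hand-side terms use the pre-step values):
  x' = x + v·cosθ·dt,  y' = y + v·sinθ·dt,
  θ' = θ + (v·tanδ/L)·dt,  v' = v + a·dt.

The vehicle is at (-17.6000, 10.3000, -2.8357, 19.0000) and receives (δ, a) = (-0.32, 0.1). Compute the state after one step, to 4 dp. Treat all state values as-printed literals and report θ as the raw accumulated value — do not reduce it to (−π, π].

(-19.4118, 9.7278, -3.2292, 19.0100)

x' = -17.6000 + 19.0000·cos(-2.8357)·0.1 = -19.4118
y' = 10.3000 + 19.0000·sin(-2.8357)·0.1 = 9.7278
θ' = -2.8357 + (19.0000/1.6)·tan(-0.32)·0.1 = -3.2292
v' = 19.0000 + 0.1000·0.1 = 19.0100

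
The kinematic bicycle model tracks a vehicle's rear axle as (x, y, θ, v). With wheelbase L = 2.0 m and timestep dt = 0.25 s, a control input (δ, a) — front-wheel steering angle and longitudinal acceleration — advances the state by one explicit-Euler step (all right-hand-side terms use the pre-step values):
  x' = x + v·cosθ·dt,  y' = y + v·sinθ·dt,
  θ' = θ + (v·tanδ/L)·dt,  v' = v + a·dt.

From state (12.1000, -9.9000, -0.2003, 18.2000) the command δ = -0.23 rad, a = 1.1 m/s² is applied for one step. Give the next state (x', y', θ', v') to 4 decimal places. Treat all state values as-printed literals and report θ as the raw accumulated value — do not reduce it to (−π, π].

(16.5590, -10.8053, -0.7330, 18.4750)

x' = 12.1000 + 18.2000·cos(-0.2003)·0.25 = 16.5590
y' = -9.9000 + 18.2000·sin(-0.2003)·0.25 = -10.8053
θ' = -0.2003 + (18.2000/2.0)·tan(-0.23)·0.25 = -0.7330
v' = 18.2000 + 1.1000·0.25 = 18.4750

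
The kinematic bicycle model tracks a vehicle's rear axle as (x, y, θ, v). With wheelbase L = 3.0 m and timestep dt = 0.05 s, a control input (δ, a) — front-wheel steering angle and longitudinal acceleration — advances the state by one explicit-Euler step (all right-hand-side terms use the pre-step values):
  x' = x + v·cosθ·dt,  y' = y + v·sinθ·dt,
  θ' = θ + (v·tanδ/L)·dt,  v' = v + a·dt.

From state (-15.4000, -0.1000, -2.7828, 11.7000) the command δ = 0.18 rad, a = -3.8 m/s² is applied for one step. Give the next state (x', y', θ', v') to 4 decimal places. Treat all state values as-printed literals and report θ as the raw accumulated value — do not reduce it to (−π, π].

(-15.9477, -0.3054, -2.7473, 11.5100)

x' = -15.4000 + 11.7000·cos(-2.7828)·0.05 = -15.9477
y' = -0.1000 + 11.7000·sin(-2.7828)·0.05 = -0.3054
θ' = -2.7828 + (11.7000/3.0)·tan(0.18)·0.05 = -2.7473
v' = 11.7000 − 3.8000·0.05 = 11.5100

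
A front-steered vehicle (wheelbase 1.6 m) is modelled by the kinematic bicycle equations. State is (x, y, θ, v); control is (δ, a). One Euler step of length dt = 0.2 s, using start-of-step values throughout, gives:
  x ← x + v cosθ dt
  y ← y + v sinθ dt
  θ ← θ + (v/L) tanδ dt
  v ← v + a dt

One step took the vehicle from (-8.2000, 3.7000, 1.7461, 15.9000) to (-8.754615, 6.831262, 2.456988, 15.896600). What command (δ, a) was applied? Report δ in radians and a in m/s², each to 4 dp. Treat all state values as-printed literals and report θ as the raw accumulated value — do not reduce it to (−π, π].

a = (v'−v)/dt = (-0.003400)/0.2 = -0.0170
Δθ = θ'−θ = 0.710888;  (v·dt/L) = 15.9000·0.2/1.6 = 1.987500
tan δ = Δθ·L/(v·dt) = 0.357679  →  δ = 0.3435

δ = 0.3435, a = -0.0170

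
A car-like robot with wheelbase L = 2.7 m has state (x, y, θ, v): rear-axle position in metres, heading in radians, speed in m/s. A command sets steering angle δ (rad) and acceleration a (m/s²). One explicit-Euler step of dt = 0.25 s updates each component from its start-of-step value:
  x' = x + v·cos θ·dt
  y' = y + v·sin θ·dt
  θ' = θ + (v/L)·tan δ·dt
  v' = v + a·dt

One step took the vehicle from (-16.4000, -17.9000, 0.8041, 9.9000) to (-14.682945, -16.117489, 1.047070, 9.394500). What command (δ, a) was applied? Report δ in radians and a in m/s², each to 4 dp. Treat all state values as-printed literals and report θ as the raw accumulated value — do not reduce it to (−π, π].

δ = 0.2591, a = -2.0220

a = (v'−v)/dt = (-0.505500)/0.25 = -2.0220
Δθ = θ'−θ = 0.242970;  (v·dt/L) = 9.9000·0.25/2.7 = 0.916667
tan δ = Δθ·L/(v·dt) = 0.265058  →  δ = 0.2591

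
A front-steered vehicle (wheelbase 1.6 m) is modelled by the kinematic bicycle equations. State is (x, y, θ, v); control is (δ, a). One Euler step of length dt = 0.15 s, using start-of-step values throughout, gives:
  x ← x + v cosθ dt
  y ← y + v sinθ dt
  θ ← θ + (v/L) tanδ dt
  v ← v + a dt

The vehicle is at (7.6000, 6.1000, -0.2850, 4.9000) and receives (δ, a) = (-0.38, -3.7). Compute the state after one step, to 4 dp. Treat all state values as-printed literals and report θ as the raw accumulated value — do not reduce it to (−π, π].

(8.3054, 5.8933, -0.4685, 4.3450)

x' = 7.6000 + 4.9000·cos(-0.2850)·0.15 = 8.3054
y' = 6.1000 + 4.9000·sin(-0.2850)·0.15 = 5.8933
θ' = -0.2850 + (4.9000/1.6)·tan(-0.38)·0.15 = -0.4685
v' = 4.9000 − 3.7000·0.15 = 4.3450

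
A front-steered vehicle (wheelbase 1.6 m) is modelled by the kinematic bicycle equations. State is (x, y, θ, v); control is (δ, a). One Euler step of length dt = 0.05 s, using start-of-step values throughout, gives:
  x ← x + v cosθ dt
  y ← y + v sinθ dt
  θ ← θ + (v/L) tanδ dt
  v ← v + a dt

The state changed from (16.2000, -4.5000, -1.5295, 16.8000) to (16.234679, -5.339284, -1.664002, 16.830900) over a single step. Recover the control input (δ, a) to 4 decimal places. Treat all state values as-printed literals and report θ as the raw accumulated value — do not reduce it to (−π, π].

δ = -0.2508, a = 0.6180

a = (v'−v)/dt = (0.030900)/0.05 = 0.6180
Δθ = θ'−θ = -0.134502;  (v·dt/L) = 16.8000·0.05/1.6 = 0.525000
tan δ = Δθ·L/(v·dt) = -0.256194  →  δ = -0.2508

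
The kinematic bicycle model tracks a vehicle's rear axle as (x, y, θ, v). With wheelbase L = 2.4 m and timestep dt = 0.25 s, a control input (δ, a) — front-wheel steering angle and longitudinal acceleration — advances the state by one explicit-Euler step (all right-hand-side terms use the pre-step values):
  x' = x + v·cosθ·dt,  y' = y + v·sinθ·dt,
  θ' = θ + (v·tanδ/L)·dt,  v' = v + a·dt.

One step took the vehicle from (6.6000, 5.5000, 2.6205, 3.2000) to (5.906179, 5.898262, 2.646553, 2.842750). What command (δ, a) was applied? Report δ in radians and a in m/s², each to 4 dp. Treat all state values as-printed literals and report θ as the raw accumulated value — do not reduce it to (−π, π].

a = (v'−v)/dt = (-0.357250)/0.25 = -1.4290
Δθ = θ'−θ = 0.026053;  (v·dt/L) = 3.2000·0.25/2.4 = 0.333333
tan δ = Δθ·L/(v·dt) = 0.078159  →  δ = 0.0780

δ = 0.0780, a = -1.4290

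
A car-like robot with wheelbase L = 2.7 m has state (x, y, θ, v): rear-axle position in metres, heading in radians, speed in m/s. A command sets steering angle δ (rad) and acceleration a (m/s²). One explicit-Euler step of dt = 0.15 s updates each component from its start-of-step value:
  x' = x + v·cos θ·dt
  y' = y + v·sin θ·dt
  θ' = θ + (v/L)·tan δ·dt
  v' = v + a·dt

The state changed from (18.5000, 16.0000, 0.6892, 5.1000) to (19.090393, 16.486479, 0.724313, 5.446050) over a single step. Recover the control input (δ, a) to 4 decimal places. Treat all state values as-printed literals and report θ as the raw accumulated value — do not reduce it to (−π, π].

a = (v'−v)/dt = (0.346050)/0.15 = 2.3070
Δθ = θ'−θ = 0.035113;  (v·dt/L) = 5.1000·0.15/2.7 = 0.283333
tan δ = Δθ·L/(v·dt) = 0.123928  →  δ = 0.1233

δ = 0.1233, a = 2.3070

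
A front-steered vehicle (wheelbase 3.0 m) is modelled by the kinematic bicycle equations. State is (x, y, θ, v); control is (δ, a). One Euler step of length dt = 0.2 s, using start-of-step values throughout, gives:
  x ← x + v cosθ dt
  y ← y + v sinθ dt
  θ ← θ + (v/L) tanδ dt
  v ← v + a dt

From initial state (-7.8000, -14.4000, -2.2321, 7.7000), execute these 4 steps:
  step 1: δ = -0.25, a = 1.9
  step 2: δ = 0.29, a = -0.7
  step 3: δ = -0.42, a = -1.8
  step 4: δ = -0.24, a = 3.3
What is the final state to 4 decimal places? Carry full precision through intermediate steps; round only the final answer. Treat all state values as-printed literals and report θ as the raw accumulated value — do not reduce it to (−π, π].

after step 1 (δ=-0.25, a=1.9): (-8.745785, -15.615356, -2.363176, 8.080000)
after step 2 (δ=0.29, a=-0.7): (-9.896419, -16.750036, -2.202430, 7.940000)
after step 3 (δ=-0.42, a=-1.8): (-10.834076, -18.031653, -2.438816, 7.580000)
after step 4 (δ=-0.24, a=3.3): (-11.990861, -19.011502, -2.562480, 8.240000)

(-11.9909, -19.0115, -2.5625, 8.2400)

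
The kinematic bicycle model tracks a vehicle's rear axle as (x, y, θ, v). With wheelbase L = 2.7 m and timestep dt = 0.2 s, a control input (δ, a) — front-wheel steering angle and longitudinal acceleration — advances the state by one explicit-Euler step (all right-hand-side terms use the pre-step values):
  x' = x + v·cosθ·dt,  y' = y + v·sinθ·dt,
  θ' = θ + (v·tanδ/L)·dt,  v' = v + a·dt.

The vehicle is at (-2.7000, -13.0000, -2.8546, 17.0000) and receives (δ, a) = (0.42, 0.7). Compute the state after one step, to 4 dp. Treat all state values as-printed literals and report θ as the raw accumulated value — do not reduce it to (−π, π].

(-5.9609, -13.9624, -2.2922, 17.1400)

x' = -2.7000 + 17.0000·cos(-2.8546)·0.2 = -5.9609
y' = -13.0000 + 17.0000·sin(-2.8546)·0.2 = -13.9624
θ' = -2.8546 + (17.0000/2.7)·tan(0.42)·0.2 = -2.2922
v' = 17.0000 + 0.7000·0.2 = 17.1400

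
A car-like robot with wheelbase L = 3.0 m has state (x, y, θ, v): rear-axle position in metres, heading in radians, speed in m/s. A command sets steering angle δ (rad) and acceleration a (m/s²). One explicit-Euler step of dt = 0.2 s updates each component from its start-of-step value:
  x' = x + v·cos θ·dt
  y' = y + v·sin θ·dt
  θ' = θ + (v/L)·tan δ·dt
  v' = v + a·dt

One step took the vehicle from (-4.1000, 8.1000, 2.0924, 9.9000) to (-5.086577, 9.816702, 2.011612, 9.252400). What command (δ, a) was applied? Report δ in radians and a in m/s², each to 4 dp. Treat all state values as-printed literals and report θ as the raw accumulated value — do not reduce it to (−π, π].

δ = -0.1218, a = -3.2380

a = (v'−v)/dt = (-0.647600)/0.2 = -3.2380
Δθ = θ'−θ = -0.080788;  (v·dt/L) = 9.9000·0.2/3.0 = 0.660000
tan δ = Δθ·L/(v·dt) = -0.122406  →  δ = -0.1218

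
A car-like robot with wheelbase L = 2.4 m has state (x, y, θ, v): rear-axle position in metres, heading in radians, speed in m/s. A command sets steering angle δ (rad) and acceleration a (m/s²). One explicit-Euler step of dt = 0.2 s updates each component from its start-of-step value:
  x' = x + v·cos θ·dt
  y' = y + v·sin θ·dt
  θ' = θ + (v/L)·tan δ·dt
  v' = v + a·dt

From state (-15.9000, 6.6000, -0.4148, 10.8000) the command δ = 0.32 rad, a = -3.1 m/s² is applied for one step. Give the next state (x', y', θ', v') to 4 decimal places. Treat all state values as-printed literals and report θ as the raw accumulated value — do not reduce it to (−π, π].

(-13.9232, 5.7295, -0.1165, 10.1800)

x' = -15.9000 + 10.8000·cos(-0.4148)·0.2 = -13.9232
y' = 6.6000 + 10.8000·sin(-0.4148)·0.2 = 5.7295
θ' = -0.4148 + (10.8000/2.4)·tan(0.32)·0.2 = -0.1165
v' = 10.8000 − 3.1000·0.2 = 10.1800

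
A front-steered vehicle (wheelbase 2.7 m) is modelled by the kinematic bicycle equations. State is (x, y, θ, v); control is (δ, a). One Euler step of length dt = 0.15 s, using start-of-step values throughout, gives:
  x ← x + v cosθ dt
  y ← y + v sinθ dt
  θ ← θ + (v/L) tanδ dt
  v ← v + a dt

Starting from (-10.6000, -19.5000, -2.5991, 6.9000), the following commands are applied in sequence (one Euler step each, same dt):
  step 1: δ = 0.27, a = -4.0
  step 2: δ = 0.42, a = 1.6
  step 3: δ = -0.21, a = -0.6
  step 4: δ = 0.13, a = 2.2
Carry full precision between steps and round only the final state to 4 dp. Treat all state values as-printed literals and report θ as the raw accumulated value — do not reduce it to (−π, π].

(-13.6421, -21.9556, -2.3673, 6.7800)

after step 1 (δ=0.27, a=-4.0): (-11.486399, -20.034342, -2.493009, 6.300000)
after step 2 (δ=0.42, a=1.6): (-12.239508, -20.605177, -2.336709, 6.540000)
after step 3 (δ=-0.21, a=-0.6): (-12.919532, -21.312232, -2.414151, 6.450000)
after step 4 (δ=0.13, a=2.2): (-13.642137, -21.955582, -2.367303, 6.780000)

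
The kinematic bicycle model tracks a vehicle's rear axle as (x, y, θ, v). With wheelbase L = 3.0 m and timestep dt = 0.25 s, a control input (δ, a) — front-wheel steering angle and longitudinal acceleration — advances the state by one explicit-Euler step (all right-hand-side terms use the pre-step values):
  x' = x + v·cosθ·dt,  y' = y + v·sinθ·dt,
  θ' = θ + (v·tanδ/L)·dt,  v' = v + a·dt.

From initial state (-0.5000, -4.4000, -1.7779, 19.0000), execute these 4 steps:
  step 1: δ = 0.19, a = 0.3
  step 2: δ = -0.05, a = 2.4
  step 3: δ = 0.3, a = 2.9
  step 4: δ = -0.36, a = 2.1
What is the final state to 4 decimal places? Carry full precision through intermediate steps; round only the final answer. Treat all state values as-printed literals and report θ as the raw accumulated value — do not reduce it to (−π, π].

after step 1 (δ=0.19, a=0.3): (-1.476725, -9.048495, -1.473394, 19.075000)
after step 2 (δ=-0.05, a=2.4): (-1.012970, -13.794642, -1.552939, 19.675000)
after step 3 (δ=0.3, a=2.9): (-0.925139, -18.712608, -1.045756, 20.400000)
after step 4 (δ=-0.36, a=2.1): (1.631223, -23.125658, -1.685641, 20.925000)

(1.6312, -23.1257, -1.6856, 20.9250)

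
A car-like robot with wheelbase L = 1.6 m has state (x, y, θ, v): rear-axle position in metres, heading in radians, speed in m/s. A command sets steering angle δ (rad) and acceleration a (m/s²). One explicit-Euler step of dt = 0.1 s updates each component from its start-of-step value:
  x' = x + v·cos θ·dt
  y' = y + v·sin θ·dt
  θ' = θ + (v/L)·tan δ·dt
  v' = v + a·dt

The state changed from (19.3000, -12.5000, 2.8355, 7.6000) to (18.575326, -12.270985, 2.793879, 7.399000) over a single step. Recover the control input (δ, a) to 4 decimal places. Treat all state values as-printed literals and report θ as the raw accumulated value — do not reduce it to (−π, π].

a = (v'−v)/dt = (-0.201000)/0.1 = -2.0100
Δθ = θ'−θ = -0.041621;  (v·dt/L) = 7.6000·0.1/1.6 = 0.475000
tan δ = Δθ·L/(v·dt) = -0.087623  →  δ = -0.0874

δ = -0.0874, a = -2.0100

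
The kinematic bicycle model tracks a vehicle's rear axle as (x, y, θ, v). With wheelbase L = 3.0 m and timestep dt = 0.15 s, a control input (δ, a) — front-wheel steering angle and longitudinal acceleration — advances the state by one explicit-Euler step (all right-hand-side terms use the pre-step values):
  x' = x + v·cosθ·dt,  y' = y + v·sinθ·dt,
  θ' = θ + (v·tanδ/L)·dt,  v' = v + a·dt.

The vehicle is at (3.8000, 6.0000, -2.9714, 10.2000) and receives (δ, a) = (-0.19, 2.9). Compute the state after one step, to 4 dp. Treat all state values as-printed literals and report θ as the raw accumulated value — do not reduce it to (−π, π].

x' = 3.8000 + 10.2000·cos(-2.9714)·0.15 = 2.2921
y' = 6.0000 + 10.2000·sin(-2.9714)·0.15 = 5.7409
θ' = -2.9714 + (10.2000/3.0)·tan(-0.19)·0.15 = -3.0695
v' = 10.2000 + 2.9000·0.15 = 10.6350

(2.2921, 5.7409, -3.0695, 10.6350)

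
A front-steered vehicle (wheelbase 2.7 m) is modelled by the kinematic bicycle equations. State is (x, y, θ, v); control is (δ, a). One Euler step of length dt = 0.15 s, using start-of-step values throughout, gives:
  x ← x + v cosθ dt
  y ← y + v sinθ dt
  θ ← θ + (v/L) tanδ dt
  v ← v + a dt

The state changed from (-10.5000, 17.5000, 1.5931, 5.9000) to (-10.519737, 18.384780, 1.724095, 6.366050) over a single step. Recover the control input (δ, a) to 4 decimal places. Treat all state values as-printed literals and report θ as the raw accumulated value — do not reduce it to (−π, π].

a = (v'−v)/dt = (0.466050)/0.15 = 3.1070
Δθ = θ'−θ = 0.130995;  (v·dt/L) = 5.9000·0.15/2.7 = 0.327778
tan δ = Δθ·L/(v·dt) = 0.399646  →  δ = 0.3802

δ = 0.3802, a = 3.1070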